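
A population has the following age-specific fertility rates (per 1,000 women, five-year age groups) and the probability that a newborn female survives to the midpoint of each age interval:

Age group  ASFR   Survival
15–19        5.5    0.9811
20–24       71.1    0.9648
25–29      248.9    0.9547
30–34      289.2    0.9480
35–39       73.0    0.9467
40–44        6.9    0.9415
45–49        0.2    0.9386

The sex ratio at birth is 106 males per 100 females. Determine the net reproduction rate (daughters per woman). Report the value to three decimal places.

Proportion female at birth = 100 / (100 + 106) = 0.48544.
Each age group contributes 5 × ASFR × survival:
  15–19: 5 × 5.5/1000 × 0.9811 = 0.02698
  20–24: 5 × 71.1/1000 × 0.9648 = 0.34299
  25–29: 5 × 248.9/1000 × 0.9547 = 1.18812
  30–34: 5 × 289.2/1000 × 0.9480 = 1.37081
  35–39: 5 × 73.0/1000 × 0.9467 = 0.34555
  40–44: 5 × 6.9/1000 × 0.9415 = 0.03248
  45–49: 5 × 0.2/1000 × 0.9386 = 0.00094
Sum = 3.30787
NRR = 0.48544 × 3.30787 = 1.60577

1.606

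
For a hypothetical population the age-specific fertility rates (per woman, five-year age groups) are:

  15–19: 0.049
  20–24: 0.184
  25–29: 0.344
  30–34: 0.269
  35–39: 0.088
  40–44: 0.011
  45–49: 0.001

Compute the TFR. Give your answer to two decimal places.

Sum of ASFRs = 0.049 + 0.184 + 0.344 + 0.269 + 0.088 + 0.011 + 0.001 = 0.946
TFR = 5 × 0.946 = 4.73

4.73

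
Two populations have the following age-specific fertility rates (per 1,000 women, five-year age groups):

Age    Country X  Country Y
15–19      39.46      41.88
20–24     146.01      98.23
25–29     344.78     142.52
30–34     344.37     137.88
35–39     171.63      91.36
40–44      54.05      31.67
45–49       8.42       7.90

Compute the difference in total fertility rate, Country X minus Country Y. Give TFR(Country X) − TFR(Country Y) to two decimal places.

2.79

Country X:
  Sum of ASFRs = 39.46 + 146.01 + 344.78 + 344.37 + 171.63 + 54.05 + 8.42 = 1108.72
  TFR = 5 × 1108.72 / 1000 = 5.5436
Country Y:
  Sum of ASFRs = 41.88 + 98.23 + 142.52 + 137.88 + 91.36 + 31.67 + 7.90 = 551.44
  TFR = 5 × 551.44 / 1000 = 2.7572
Difference = 5.5436 − 2.7572 = 2.7864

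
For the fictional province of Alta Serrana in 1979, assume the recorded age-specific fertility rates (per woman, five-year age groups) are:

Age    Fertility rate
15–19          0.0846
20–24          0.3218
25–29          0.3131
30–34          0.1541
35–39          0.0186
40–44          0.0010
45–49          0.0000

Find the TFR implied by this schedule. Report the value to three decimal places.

Sum of ASFRs = 0.0846 + 0.3218 + 0.3131 + 0.1541 + 0.0186 + 0.0010 + 0.0000 = 0.8932
TFR = 5 × 0.8932 = 4.466

4.466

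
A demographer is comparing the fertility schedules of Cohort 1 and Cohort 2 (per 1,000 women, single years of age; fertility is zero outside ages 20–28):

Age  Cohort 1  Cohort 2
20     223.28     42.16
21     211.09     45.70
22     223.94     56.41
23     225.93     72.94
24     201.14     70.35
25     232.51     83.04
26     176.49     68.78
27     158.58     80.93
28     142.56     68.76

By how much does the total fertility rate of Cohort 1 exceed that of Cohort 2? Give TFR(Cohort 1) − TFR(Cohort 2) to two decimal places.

Cohort 1:
  Sum of ASFRs = 223.28 + 211.09 + 223.94 + 225.93 + 201.14 + 232.51 + 176.49 + 158.58 + 142.56 = 1795.52
  TFR = 1795.52 / 1000 = 1.79552
Cohort 2:
  Sum of ASFRs = 42.16 + 45.70 + 56.41 + 72.94 + 70.35 + 83.04 + 68.78 + 80.93 + 68.76 = 589.07
  TFR = 589.07 / 1000 = 0.58907
Difference = 1.79552 − 0.58907 = 1.20645

1.21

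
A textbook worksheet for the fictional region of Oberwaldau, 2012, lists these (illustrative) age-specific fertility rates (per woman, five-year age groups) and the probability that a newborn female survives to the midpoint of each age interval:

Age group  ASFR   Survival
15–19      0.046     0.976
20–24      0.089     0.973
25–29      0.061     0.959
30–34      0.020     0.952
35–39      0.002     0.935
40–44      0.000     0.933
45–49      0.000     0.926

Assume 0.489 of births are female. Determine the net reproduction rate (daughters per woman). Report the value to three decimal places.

0.516

Proportion female at birth = 0.489.
Each age group contributes 5 × ASFR × survival:
  15–19: 5 × 0.046 × 0.976 = 0.22448
  20–24: 5 × 0.089 × 0.973 = 0.43299
  25–29: 5 × 0.061 × 0.959 = 0.29250
  30–34: 5 × 0.020 × 0.952 = 0.09520
  35–39: 5 × 0.002 × 0.935 = 0.00935
  40–44: 5 × 0.000 × 0.933 = 0.00000
  45–49: 5 × 0.000 × 0.926 = 0.00000
Sum = 1.05452
NRR = 0.489 × 1.05452 = 0.51566
With NRR below 1 the population is below replacement fertility.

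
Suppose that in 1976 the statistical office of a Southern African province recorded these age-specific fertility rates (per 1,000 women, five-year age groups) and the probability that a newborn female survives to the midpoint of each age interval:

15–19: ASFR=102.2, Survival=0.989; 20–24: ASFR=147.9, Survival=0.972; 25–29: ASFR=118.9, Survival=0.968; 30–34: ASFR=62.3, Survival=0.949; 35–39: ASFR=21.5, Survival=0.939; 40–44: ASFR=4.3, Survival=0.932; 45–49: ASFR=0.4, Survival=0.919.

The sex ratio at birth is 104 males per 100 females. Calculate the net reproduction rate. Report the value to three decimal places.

Proportion female at birth = 100 / (100 + 104) = 0.49020.
Weighting each age-specific rate by interval width and survival:
  15–19: 5 × 102.2/1000 × 0.989 = 0.50538
  20–24: 5 × 147.9/1000 × 0.972 = 0.71879
  25–29: 5 × 118.9/1000 × 0.968 = 0.57548
  30–34: 5 × 62.3/1000 × 0.949 = 0.29561
  35–39: 5 × 21.5/1000 × 0.939 = 0.10094
  40–44: 5 × 4.3/1000 × 0.932 = 0.02004
  45–49: 5 × 0.4/1000 × 0.919 = 0.00184
Sum = 2.21808
NRR = 0.49020 × 2.21808 = 1.08730

1.087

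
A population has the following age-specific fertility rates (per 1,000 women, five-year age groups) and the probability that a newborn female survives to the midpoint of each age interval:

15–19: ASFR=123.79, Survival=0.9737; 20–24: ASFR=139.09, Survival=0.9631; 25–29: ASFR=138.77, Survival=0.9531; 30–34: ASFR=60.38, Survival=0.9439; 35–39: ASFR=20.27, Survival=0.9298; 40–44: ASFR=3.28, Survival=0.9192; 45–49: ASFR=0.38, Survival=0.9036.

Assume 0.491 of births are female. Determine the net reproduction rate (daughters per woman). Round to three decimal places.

Proportion female at birth = 0.491.
Weighting each age-specific rate by interval width and survival:
  15–19: 5 × 123.79/1000 × 0.9737 = 0.60267
  20–24: 5 × 139.09/1000 × 0.9631 = 0.66979
  25–29: 5 × 138.77/1000 × 0.9531 = 0.66131
  30–34: 5 × 60.38/1000 × 0.9439 = 0.28496
  35–39: 5 × 20.27/1000 × 0.9298 = 0.09424
  40–44: 5 × 3.28/1000 × 0.9192 = 0.01507
  45–49: 5 × 0.38/1000 × 0.9036 = 0.00172
Sum = 2.32976
NRR = 0.491 × 2.32976 = 1.14391

1.144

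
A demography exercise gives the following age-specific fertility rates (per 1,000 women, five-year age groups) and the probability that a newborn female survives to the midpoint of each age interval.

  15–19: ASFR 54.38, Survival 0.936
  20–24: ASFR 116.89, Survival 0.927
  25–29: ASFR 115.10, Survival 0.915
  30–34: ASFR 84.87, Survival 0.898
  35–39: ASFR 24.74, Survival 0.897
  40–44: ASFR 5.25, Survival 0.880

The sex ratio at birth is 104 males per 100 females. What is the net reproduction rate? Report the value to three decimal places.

0.901

Proportion female at birth = 100 / (100 + 104) = 0.49020.
Each age group contributes 5 × ASFR × survival:
  15–19: 5 × 54.38/1000 × 0.936 = 0.25450
  20–24: 5 × 116.89/1000 × 0.927 = 0.54179
  25–29: 5 × 115.10/1000 × 0.915 = 0.52658
  30–34: 5 × 84.87/1000 × 0.898 = 0.38107
  35–39: 5 × 24.74/1000 × 0.897 = 0.11096
  40–44: 5 × 5.25/1000 × 0.880 = 0.02310
Sum = 1.83800
NRR = 0.49020 × 1.83800 = 0.90099
NRR < 1, so the cohort does not fully replace itself.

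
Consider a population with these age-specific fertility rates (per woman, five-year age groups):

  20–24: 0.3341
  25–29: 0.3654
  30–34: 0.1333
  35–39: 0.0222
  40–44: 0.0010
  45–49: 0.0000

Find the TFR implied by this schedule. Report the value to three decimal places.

Sum of ASFRs = 0.3341 + 0.3654 + 0.1333 + 0.0222 + 0.0010 + 0.0000 = 0.8560
TFR = 5 × 0.8560 = 4.28

4.280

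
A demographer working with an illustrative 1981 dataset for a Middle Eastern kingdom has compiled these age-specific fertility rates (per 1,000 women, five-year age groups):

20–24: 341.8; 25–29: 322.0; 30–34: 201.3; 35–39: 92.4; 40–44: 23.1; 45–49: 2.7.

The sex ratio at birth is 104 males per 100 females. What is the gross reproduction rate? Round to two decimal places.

2.41

Proportion female at birth = 100 / (100 + 104) = 0.49020.
Sum of ASFRs = 341.8 + 322.0 + 201.3 + 92.4 + 23.1 + 2.7 = 983.3
TFR = 5 × 983.3 / 1000 = 4.9165
GRR = 0.49020 × 4.9165 = 2.41007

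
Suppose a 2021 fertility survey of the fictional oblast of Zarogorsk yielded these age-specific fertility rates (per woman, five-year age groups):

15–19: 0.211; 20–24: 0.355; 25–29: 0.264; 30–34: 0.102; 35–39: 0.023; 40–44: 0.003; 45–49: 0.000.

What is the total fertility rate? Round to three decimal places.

4.790

Sum of ASFRs = 0.211 + 0.355 + 0.264 + 0.102 + 0.023 + 0.003 + 0.000 = 0.958
TFR = 5 × 0.958 = 4.79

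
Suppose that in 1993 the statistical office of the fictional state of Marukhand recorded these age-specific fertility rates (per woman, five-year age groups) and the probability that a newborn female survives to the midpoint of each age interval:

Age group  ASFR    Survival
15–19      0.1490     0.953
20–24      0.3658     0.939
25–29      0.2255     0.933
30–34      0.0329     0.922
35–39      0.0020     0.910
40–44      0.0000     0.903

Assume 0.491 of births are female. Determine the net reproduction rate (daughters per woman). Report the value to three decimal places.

Proportion female at birth = 0.491.
Each age group contributes 5 × ASFR × survival:
  15–19: 5 × 0.1490 × 0.953 = 0.70999
  20–24: 5 × 0.3658 × 0.939 = 1.71743
  25–29: 5 × 0.2255 × 0.933 = 1.05196
  30–34: 5 × 0.0329 × 0.922 = 0.15167
  35–39: 5 × 0.0020 × 0.910 = 0.00910
  40–44: 5 × 0.0000 × 0.903 = 0.00000
Sum = 3.64015
NRR = 0.491 × 3.64015 = 1.78731

1.787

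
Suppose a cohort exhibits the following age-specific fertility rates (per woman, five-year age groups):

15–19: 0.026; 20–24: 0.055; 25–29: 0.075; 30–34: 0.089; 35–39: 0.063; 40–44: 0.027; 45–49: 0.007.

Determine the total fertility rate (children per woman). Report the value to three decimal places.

1.710

Sum of ASFRs = 0.026 + 0.055 + 0.075 + 0.089 + 0.063 + 0.027 + 0.007 = 0.342
TFR = 5 × 0.342 = 1.71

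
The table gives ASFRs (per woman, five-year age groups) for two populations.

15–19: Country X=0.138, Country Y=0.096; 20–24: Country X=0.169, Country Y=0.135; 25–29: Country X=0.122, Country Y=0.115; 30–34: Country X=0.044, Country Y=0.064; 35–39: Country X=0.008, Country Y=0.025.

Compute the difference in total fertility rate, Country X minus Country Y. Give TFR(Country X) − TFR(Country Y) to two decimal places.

0.23

Country X:
  Sum of ASFRs = 0.138 + 0.169 + 0.122 + 0.044 + 0.008 = 0.481
  TFR = 5 × 0.481 = 2.405
Country Y:
  Sum of ASFRs = 0.096 + 0.135 + 0.115 + 0.064 + 0.025 = 0.435
  TFR = 5 × 0.435 = 2.175
Difference = 2.405 − 2.175 = 0.23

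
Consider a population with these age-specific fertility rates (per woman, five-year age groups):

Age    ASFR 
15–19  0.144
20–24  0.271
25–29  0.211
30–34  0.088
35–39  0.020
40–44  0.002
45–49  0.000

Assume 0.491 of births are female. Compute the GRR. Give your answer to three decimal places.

1.807

Proportion female at birth = 0.491.
Sum of ASFRs = 0.144 + 0.271 + 0.211 + 0.088 + 0.020 + 0.002 + 0.000 = 0.736
TFR = 5 × 0.736 = 3.68
GRR = 0.491 × 3.68 = 1.80688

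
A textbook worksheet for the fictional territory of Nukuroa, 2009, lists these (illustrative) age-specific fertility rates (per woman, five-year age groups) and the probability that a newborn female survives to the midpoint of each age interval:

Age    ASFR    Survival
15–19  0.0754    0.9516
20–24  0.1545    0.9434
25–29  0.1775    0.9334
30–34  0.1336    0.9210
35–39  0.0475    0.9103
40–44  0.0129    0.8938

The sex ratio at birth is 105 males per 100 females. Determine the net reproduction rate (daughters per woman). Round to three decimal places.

1.368

Proportion female at birth = 100 / (100 + 105) = 0.48780.
Survival-weighted fertility by age (5·fₓ·Sₓ):
  15–19: 5 × 0.0754 × 0.9516 = 0.35875
  20–24: 5 × 0.1545 × 0.9434 = 0.72878
  25–29: 5 × 0.1775 × 0.9334 = 0.82839
  30–34: 5 × 0.1336 × 0.9210 = 0.61523
  35–39: 5 × 0.0475 × 0.9103 = 0.21620
  40–44: 5 × 0.0129 × 0.8938 = 0.05765
Sum = 2.80500
NRR = 0.48780 × 2.80500 = 1.36828
NRR > 1, so each generation more than replaces itself.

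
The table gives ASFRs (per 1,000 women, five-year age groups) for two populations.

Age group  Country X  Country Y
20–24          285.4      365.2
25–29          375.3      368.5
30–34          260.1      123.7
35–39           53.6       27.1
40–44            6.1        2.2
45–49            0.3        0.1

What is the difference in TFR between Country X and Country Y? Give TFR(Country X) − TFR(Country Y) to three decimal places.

0.470

Country X:
  Sum of ASFRs = 285.4 + 375.3 + 260.1 + 53.6 + 6.1 + 0.3 = 980.8
  TFR = 5 × 980.8 / 1000 = 4.904
Country Y:
  Sum of ASFRs = 365.2 + 368.5 + 123.7 + 27.1 + 2.2 + 0.1 = 886.8
  TFR = 5 × 886.8 / 1000 = 4.434
Difference = 4.904 − 4.434 = 0.47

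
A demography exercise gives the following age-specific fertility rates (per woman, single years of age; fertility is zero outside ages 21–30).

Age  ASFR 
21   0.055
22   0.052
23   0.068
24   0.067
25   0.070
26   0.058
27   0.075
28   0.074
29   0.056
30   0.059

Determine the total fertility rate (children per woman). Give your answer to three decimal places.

0.634

Sum of ASFRs = 0.055 + 0.052 + 0.068 + 0.067 + 0.070 + 0.058 + 0.075 + 0.074 + 0.056 + 0.059 = 0.634
TFR = 0.634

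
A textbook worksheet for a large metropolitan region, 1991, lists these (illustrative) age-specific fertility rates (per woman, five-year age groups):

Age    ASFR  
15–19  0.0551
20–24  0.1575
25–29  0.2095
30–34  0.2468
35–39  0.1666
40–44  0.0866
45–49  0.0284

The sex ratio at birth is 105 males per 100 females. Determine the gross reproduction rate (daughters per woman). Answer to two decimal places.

2.32

Proportion female at birth = 100 / (100 + 105) = 0.48780.
Sum of ASFRs = 0.0551 + 0.1575 + 0.2095 + 0.2468 + 0.1666 + 0.0866 + 0.0284 = 0.9505
TFR = 5 × 0.9505 = 4.7525
GRR = 0.48780 × 4.7525 = 2.31827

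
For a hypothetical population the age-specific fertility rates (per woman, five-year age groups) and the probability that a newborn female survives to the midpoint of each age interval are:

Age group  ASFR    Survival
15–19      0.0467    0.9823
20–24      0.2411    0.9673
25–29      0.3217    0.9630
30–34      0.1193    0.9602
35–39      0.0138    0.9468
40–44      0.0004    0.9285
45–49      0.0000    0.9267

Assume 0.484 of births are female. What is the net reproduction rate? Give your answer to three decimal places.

1.735

Proportion female at birth = 0.484.
Weighting each age-specific rate by interval width and survival:
  15–19: 5 × 0.0467 × 0.9823 = 0.22937
  20–24: 5 × 0.2411 × 0.9673 = 1.16608
  25–29: 5 × 0.3217 × 0.9630 = 1.54899
  30–34: 5 × 0.1193 × 0.9602 = 0.57276
  35–39: 5 × 0.0138 × 0.9468 = 0.06533
  40–44: 5 × 0.0004 × 0.9285 = 0.00186
  45–49: 5 × 0.0000 × 0.9267 = 0.00000
Sum = 3.58439
NRR = 0.484 × 3.58439 = 1.73484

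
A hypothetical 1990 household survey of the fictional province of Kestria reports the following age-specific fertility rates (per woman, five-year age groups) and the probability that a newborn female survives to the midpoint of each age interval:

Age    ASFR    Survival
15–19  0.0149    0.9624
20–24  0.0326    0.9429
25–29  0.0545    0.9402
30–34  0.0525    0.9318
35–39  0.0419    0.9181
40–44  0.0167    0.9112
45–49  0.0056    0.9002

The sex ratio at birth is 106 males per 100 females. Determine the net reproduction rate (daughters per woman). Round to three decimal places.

Proportion female at birth = 100 / (100 + 106) = 0.48544.
Weighting each age-specific rate by interval width and survival:
  15–19: 5 × 0.0149 × 0.9624 = 0.07170
  20–24: 5 × 0.0326 × 0.9429 = 0.15369
  25–29: 5 × 0.0545 × 0.9402 = 0.25620
  30–34: 5 × 0.0525 × 0.9318 = 0.24460
  35–39: 5 × 0.0419 × 0.9181 = 0.19234
  40–44: 5 × 0.0167 × 0.9112 = 0.07609
  45–49: 5 × 0.0056 × 0.9002 = 0.02521
Sum = 1.01983
NRR = 0.48544 × 1.01983 = 0.49507

0.495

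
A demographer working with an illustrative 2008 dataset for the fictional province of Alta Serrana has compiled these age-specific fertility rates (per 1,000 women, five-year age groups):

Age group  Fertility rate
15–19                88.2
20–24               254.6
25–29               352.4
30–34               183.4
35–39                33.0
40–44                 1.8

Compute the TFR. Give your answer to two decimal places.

4.57

Sum of ASFRs = 88.2 + 254.6 + 352.4 + 183.4 + 33.0 + 1.8 = 913.4
TFR = 5 × 913.4 / 1000 = 4.567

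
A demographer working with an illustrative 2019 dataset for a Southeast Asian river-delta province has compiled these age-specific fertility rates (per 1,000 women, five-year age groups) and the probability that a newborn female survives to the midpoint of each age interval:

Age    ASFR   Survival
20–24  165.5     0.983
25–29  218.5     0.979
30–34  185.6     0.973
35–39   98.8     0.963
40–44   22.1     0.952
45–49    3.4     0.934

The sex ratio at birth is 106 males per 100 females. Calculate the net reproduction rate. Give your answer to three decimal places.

1.642

Proportion female at birth = 100 / (100 + 106) = 0.48544.
Per-age-group product (5 × ASFR × survival probability):
  20–24: 5 × 165.5/1000 × 0.983 = 0.81343
  25–29: 5 × 218.5/1000 × 0.979 = 1.06956
  30–34: 5 × 185.6/1000 × 0.973 = 0.90294
  35–39: 5 × 98.8/1000 × 0.963 = 0.47572
  40–44: 5 × 22.1/1000 × 0.952 = 0.10520
  45–49: 5 × 3.4/1000 × 0.934 = 0.01588
Sum = 3.38273
NRR = 0.48544 × 3.38273 = 1.64211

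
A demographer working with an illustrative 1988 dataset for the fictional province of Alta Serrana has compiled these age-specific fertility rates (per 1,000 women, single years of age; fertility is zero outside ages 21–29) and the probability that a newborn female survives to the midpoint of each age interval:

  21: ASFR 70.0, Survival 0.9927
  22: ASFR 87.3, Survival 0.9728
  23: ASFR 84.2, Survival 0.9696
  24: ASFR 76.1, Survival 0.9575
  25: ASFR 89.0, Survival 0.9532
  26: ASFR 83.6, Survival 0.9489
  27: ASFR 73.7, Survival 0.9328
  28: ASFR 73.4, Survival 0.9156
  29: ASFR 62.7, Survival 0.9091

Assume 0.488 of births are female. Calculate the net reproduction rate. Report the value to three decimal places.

0.325

Proportion female at birth = 0.488.
Survival-weighted fertility by age (1·fₓ·Sₓ):
  21: 1 × 70.0/1000 × 0.9927 = 0.06949
  22: 1 × 87.3/1000 × 0.9728 = 0.08493
  23: 1 × 84.2/1000 × 0.9696 = 0.08164
  24: 1 × 76.1/1000 × 0.9575 = 0.07287
  25: 1 × 89.0/1000 × 0.9532 = 0.08483
  26: 1 × 83.6/1000 × 0.9489 = 0.07933
  27: 1 × 73.7/1000 × 0.9328 = 0.06875
  28: 1 × 73.4/1000 × 0.9156 = 0.06721
  29: 1 × 62.7/1000 × 0.9091 = 0.05700
Sum = 0.66605
NRR = 0.488 × 0.66605 = 0.32503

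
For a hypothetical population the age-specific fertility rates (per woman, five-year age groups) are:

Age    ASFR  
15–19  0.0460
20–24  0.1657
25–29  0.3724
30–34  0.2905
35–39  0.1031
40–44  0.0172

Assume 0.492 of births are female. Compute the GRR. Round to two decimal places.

2.45

Proportion female at birth = 0.492.
Sum of ASFRs = 0.0460 + 0.1657 + 0.3724 + 0.2905 + 0.1031 + 0.0172 = 0.9949
TFR = 5 × 0.9949 = 4.9745
GRR = 0.492 × 4.9745 = 2.44745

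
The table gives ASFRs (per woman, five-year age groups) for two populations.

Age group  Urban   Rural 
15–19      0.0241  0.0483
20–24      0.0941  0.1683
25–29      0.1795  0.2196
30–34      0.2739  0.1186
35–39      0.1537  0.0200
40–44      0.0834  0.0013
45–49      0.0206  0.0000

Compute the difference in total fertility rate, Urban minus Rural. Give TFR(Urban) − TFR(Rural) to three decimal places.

Urban:
  Sum of ASFRs = 0.0241 + 0.0941 + 0.1795 + 0.2739 + 0.1537 + 0.0834 + 0.0206 = 0.8293
  TFR = 5 × 0.8293 = 4.1465
Rural:
  Sum of ASFRs = 0.0483 + 0.1683 + 0.2196 + 0.1186 + 0.0200 + 0.0013 + 0.0000 = 0.5761
  TFR = 5 × 0.5761 = 2.8805
Difference = 4.1465 − 2.8805 = 1.266

1.266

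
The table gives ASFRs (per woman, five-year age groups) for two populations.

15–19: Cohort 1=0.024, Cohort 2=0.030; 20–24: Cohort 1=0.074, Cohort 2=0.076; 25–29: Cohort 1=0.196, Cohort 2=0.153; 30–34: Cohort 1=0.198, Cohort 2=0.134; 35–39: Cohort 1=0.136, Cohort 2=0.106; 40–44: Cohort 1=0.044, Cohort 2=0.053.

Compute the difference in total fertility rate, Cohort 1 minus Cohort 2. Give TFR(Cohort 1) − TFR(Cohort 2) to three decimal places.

0.600

Cohort 1:
  Sum of ASFRs = 0.024 + 0.074 + 0.196 + 0.198 + 0.136 + 0.044 = 0.672
  TFR = 5 × 0.672 = 3.36
Cohort 2:
  Sum of ASFRs = 0.030 + 0.076 + 0.153 + 0.134 + 0.106 + 0.053 = 0.552
  TFR = 5 × 0.552 = 2.76
Difference = 3.36 − 2.76 = 0.6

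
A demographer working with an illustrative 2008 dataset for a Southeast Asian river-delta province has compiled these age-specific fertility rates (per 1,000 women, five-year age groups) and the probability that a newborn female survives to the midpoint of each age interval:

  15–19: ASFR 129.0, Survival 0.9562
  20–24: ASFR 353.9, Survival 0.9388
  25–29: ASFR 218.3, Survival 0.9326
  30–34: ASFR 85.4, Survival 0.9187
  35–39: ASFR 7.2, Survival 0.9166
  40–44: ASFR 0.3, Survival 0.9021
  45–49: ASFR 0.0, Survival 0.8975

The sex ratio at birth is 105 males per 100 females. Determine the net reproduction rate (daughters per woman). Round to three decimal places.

1.816

Proportion female at birth = 100 / (100 + 105) = 0.48780.
Per-age-group product (5 × ASFR × survival probability):
  15–19: 5 × 129.0/1000 × 0.9562 = 0.61675
  20–24: 5 × 353.9/1000 × 0.9388 = 1.66121
  25–29: 5 × 218.3/1000 × 0.9326 = 1.01793
  30–34: 5 × 85.4/1000 × 0.9187 = 0.39228
  35–39: 5 × 7.2/1000 × 0.9166 = 0.03300
  40–44: 5 × 0.3/1000 × 0.9021 = 0.00135
  45–49: 5 × 0.0/1000 × 0.8975 = 0.00000
Sum = 3.72252
NRR = 0.48780 × 3.72252 = 1.81585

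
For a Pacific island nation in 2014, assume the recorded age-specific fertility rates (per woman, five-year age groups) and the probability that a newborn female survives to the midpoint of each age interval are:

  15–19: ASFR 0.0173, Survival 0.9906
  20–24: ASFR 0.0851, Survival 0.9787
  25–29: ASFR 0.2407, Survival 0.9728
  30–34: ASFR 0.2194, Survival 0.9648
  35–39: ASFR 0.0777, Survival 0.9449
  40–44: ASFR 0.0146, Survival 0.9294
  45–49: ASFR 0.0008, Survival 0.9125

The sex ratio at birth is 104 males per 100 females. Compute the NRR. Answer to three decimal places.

Proportion female at birth = 100 / (100 + 104) = 0.49020.
Per-age-group product (5 × ASFR × survival probability):
  15–19: 5 × 0.0173 × 0.9906 = 0.08569
  20–24: 5 × 0.0851 × 0.9787 = 0.41644
  25–29: 5 × 0.2407 × 0.9728 = 1.17076
  30–34: 5 × 0.2194 × 0.9648 = 1.05839
  35–39: 5 × 0.0777 × 0.9449 = 0.36709
  40–44: 5 × 0.0146 × 0.9294 = 0.06785
  45–49: 5 × 0.0008 × 0.9125 = 0.00365
Sum = 3.16987
NRR = 0.49020 × 3.16987 = 1.55387
With NRR above 1 the population is above replacement fertility.

1.554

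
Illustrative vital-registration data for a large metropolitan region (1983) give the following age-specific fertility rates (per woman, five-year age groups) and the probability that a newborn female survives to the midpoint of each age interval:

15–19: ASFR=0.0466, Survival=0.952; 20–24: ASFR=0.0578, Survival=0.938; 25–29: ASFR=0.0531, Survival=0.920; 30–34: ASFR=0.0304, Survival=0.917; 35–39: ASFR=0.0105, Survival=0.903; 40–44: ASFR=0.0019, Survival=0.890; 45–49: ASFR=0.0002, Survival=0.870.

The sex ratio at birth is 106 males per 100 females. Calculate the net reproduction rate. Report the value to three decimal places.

Proportion female at birth = 100 / (100 + 106) = 0.48544.
Per-age-group product (5 × ASFR × survival probability):
  15–19: 5 × 0.0466 × 0.952 = 0.22182
  20–24: 5 × 0.0578 × 0.938 = 0.27108
  25–29: 5 × 0.0531 × 0.920 = 0.24426
  30–34: 5 × 0.0304 × 0.917 = 0.13938
  35–39: 5 × 0.0105 × 0.903 = 0.04741
  40–44: 5 × 0.0019 × 0.890 = 0.00846
  45–49: 5 × 0.0002 × 0.870 = 0.00087
Sum = 0.93328
NRR = 0.48544 × 0.93328 = 0.45305
With NRR below 1 the population is below replacement fertility.

0.453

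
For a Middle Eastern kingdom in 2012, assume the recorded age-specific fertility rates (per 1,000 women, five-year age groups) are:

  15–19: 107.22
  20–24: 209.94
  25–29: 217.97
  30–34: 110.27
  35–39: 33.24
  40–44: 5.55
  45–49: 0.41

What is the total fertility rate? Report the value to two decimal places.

3.42

Sum of ASFRs = 107.22 + 209.94 + 217.97 + 110.27 + 33.24 + 5.55 + 0.41 = 684.60
TFR = 5 × 684.60 / 1000 = 3.423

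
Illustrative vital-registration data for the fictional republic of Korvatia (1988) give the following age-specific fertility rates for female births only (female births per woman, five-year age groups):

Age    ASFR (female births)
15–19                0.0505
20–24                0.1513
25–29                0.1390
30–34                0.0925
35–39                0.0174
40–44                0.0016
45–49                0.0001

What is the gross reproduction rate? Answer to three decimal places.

2.262

Sum of female ASFRs = 0.0505 + 0.1513 + 0.1390 + 0.0925 + 0.0174 + 0.0016 + 0.0001 = 0.4524
GRR = 5 × 0.4524 = 2.262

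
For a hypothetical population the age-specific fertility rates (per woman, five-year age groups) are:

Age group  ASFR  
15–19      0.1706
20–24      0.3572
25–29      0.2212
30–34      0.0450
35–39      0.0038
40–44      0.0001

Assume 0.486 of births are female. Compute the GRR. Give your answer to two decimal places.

1.94

Proportion female at birth = 0.486.
Sum of ASFRs = 0.1706 + 0.3572 + 0.2212 + 0.0450 + 0.0038 + 0.0001 = 0.7979
TFR = 5 × 0.7979 = 3.9895
GRR = 0.486 × 3.9895 = 1.93890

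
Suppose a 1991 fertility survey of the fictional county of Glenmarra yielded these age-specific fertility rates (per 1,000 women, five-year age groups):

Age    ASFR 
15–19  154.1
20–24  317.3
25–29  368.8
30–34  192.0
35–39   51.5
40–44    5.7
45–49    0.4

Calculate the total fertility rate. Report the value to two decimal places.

Sum of ASFRs = 154.1 + 317.3 + 368.8 + 192.0 + 51.5 + 5.7 + 0.4 = 1089.8
TFR = 5 × 1089.8 / 1000 = 5.449

5.45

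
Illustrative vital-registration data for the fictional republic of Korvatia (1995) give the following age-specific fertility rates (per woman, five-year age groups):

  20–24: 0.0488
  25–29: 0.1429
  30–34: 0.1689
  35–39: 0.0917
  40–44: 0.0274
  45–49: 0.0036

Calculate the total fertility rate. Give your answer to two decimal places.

2.42

Sum of ASFRs = 0.0488 + 0.1429 + 0.1689 + 0.0917 + 0.0274 + 0.0036 = 0.4833
TFR = 5 × 0.4833 = 2.4165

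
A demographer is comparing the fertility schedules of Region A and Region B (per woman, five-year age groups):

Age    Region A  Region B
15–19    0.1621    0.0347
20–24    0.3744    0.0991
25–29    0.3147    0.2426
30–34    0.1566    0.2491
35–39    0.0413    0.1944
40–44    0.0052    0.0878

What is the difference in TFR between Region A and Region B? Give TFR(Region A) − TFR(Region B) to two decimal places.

Region A:
  Sum of ASFRs = 0.1621 + 0.3744 + 0.3147 + 0.1566 + 0.0413 + 0.0052 = 1.0543
  TFR = 5 × 1.0543 = 5.2715
Region B:
  Sum of ASFRs = 0.0347 + 0.0991 + 0.2426 + 0.2491 + 0.1944 + 0.0878 = 0.9077
  TFR = 5 × 0.9077 = 4.5385
Difference = 5.2715 − 4.5385 = 0.733

0.73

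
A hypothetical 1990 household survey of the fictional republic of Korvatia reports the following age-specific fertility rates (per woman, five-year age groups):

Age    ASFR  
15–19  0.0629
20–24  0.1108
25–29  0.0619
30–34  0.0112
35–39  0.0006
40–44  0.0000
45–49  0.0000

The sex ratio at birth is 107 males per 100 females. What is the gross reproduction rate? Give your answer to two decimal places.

0.60

Proportion female at birth = 100 / (100 + 107) = 0.48309.
Sum of ASFRs = 0.0629 + 0.1108 + 0.0619 + 0.0112 + 0.0006 + 0.0000 + 0.0000 = 0.2474
TFR = 5 × 0.2474 = 1.237
GRR = 0.48309 × 1.237 = 0.59758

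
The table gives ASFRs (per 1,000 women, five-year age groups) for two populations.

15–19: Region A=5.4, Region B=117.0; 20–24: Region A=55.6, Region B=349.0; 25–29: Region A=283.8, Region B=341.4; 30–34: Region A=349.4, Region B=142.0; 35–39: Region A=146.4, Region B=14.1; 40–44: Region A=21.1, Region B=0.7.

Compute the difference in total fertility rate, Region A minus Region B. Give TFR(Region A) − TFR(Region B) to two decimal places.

-0.51

Region A:
  Sum of ASFRs = 5.4 + 55.6 + 283.8 + 349.4 + 146.4 + 21.1 = 861.7
  TFR = 5 × 861.7 / 1000 = 4.3085
Region B:
  Sum of ASFRs = 117.0 + 349.0 + 341.4 + 142.0 + 14.1 + 0.7 = 964.2
  TFR = 5 × 964.2 / 1000 = 4.821
Difference = 4.3085 − 4.821 = -0.5125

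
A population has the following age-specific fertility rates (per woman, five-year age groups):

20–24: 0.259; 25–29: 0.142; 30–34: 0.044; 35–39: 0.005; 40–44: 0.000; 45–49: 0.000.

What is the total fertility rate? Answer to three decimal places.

Sum of ASFRs = 0.259 + 0.142 + 0.044 + 0.005 + 0.000 + 0.000 = 0.450
TFR = 5 × 0.450 = 2.25

2.250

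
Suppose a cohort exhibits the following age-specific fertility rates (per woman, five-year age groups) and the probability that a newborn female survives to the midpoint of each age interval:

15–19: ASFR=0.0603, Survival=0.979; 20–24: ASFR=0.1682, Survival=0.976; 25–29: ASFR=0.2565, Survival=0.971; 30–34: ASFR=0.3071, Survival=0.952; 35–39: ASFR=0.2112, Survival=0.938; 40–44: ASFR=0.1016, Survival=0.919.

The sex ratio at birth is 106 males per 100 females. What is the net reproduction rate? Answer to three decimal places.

2.563

Proportion female at birth = 100 / (100 + 106) = 0.48544.
Survival-weighted fertility by age (5·fₓ·Sₓ):
  15–19: 5 × 0.0603 × 0.979 = 0.29517
  20–24: 5 × 0.1682 × 0.976 = 0.82082
  25–29: 5 × 0.2565 × 0.971 = 1.24531
  30–34: 5 × 0.3071 × 0.952 = 1.46180
  35–39: 5 × 0.2112 × 0.938 = 0.99053
  40–44: 5 × 0.1016 × 0.919 = 0.46685
Sum = 5.28048
NRR = 0.48544 × 5.28048 = 2.56336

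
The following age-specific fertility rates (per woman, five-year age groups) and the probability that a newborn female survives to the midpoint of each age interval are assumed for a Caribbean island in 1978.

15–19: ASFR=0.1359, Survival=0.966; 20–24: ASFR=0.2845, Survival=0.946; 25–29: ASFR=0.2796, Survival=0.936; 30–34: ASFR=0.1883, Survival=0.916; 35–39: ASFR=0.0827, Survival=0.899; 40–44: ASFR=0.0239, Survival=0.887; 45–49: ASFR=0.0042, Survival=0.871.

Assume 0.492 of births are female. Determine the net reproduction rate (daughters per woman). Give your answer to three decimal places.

2.297

Proportion female at birth = 0.492.
Survival-weighted fertility by age (5·fₓ·Sₓ):
  15–19: 5 × 0.1359 × 0.966 = 0.65640
  20–24: 5 × 0.2845 × 0.946 = 1.34569
  25–29: 5 × 0.2796 × 0.936 = 1.30853
  30–34: 5 × 0.1883 × 0.916 = 0.86241
  35–39: 5 × 0.0827 × 0.899 = 0.37174
  40–44: 5 × 0.0239 × 0.887 = 0.10600
  45–49: 5 × 0.0042 × 0.871 = 0.01829
Sum = 4.66906
NRR = 0.492 × 4.66906 = 2.29718
NRR > 1, so each generation more than replaces itself.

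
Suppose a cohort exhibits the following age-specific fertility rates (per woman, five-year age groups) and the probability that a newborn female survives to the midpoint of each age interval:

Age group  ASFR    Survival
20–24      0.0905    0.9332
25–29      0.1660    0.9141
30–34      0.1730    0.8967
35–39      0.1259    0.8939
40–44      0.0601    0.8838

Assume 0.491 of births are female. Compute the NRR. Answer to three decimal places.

1.367

Proportion female at birth = 0.491.
Weighting each age-specific rate by interval width and survival:
  20–24: 5 × 0.0905 × 0.9332 = 0.42227
  25–29: 5 × 0.1660 × 0.9141 = 0.75870
  30–34: 5 × 0.1730 × 0.8967 = 0.77565
  35–39: 5 × 0.1259 × 0.8939 = 0.56271
  40–44: 5 × 0.0601 × 0.8838 = 0.26558
Sum = 2.78491
NRR = 0.491 × 2.78491 = 1.36739
An NRR exceeding 1 indicates intrinsic growth under these rates.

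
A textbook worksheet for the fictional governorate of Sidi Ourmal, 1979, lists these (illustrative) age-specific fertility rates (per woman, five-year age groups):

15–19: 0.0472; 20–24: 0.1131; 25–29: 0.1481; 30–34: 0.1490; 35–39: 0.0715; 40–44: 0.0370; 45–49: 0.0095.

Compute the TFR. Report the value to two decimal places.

2.88

Sum of ASFRs = 0.0472 + 0.1131 + 0.1481 + 0.1490 + 0.0715 + 0.0370 + 0.0095 = 0.5754
TFR = 5 × 0.5754 = 2.877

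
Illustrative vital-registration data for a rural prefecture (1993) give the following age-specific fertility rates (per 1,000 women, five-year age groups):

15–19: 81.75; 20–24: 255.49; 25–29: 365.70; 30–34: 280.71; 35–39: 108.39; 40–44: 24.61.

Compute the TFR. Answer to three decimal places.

5.583

Sum of ASFRs = 81.75 + 255.49 + 365.70 + 280.71 + 108.39 + 24.61 = 1116.65
TFR = 5 × 1116.65 / 1000 = 5.58325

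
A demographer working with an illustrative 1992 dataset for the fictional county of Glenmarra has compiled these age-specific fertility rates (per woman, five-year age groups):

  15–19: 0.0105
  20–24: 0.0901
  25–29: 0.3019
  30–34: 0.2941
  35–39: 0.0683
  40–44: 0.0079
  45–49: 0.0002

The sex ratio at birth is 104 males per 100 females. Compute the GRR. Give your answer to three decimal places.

Proportion female at birth = 100 / (100 + 104) = 0.49020.
Sum of ASFRs = 0.0105 + 0.0901 + 0.3019 + 0.2941 + 0.0683 + 0.0079 + 0.0002 = 0.7730
TFR = 5 × 0.7730 = 3.865
GRR = 0.49020 × 3.865 = 1.89462

1.895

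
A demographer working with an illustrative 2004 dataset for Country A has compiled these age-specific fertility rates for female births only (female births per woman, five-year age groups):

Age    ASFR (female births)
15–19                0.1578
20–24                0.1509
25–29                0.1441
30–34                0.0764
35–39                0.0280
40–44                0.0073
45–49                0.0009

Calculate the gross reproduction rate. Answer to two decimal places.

2.83

Sum of female ASFRs = 0.1578 + 0.1509 + 0.1441 + 0.0764 + 0.0280 + 0.0073 + 0.0009 = 0.5654
GRR = 5 × 0.5654 = 2.827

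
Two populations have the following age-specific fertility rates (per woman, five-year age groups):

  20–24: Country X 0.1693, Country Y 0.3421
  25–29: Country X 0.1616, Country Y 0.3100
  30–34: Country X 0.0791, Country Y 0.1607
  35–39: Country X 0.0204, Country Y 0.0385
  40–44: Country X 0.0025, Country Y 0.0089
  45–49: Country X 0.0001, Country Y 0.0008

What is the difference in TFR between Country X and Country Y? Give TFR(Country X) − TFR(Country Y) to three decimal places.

-2.140

Country X:
  Sum of ASFRs = 0.1693 + 0.1616 + 0.0791 + 0.0204 + 0.0025 + 0.0001 = 0.4330
  TFR = 5 × 0.4330 = 2.165
Country Y:
  Sum of ASFRs = 0.3421 + 0.3100 + 0.1607 + 0.0385 + 0.0089 + 0.0008 = 0.8610
  TFR = 5 × 0.8610 = 4.305
Difference = 2.165 − 4.305 = -2.14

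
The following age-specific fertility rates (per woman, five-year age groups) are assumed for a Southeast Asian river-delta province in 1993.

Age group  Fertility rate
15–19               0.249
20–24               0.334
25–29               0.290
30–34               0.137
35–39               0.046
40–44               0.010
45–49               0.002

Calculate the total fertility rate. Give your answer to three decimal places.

5.340

Sum of ASFRs = 0.249 + 0.334 + 0.290 + 0.137 + 0.046 + 0.010 + 0.002 = 1.068
TFR = 5 × 1.068 = 5.34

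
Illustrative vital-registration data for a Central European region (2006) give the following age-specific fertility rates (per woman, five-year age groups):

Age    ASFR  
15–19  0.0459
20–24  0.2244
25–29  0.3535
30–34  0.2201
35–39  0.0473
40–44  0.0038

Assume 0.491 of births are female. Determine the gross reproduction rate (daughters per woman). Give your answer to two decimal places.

Proportion female at birth = 0.491.
Sum of ASFRs = 0.0459 + 0.2244 + 0.3535 + 0.2201 + 0.0473 + 0.0038 = 0.8950
TFR = 5 × 0.8950 = 4.475
GRR = 0.491 × 4.475 = 2.19723

2.20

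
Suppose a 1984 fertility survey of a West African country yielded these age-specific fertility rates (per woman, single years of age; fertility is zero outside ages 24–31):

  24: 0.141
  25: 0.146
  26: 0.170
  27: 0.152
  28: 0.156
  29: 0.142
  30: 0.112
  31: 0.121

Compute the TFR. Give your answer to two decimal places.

Sum of ASFRs = 0.141 + 0.146 + 0.170 + 0.152 + 0.156 + 0.142 + 0.112 + 0.121 = 1.140
TFR = 1.14

1.14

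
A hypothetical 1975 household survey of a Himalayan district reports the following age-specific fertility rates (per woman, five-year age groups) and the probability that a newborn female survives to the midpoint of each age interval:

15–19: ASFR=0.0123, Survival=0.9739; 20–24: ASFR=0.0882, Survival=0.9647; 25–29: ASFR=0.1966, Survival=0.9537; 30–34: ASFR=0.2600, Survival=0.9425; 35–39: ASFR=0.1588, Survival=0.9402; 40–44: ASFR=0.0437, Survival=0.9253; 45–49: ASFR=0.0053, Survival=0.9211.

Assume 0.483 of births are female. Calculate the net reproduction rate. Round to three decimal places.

Proportion female at birth = 0.483.
Per-age-group product (5 × ASFR × survival probability):
  15–19: 5 × 0.0123 × 0.9739 = 0.05989
  20–24: 5 × 0.0882 × 0.9647 = 0.42543
  25–29: 5 × 0.1966 × 0.9537 = 0.93749
  30–34: 5 × 0.2600 × 0.9425 = 1.22525
  35–39: 5 × 0.1588 × 0.9402 = 0.74652
  40–44: 5 × 0.0437 × 0.9253 = 0.20218
  45–49: 5 × 0.0053 × 0.9211 = 0.02441
Sum = 3.62117
NRR = 0.483 × 3.62117 = 1.74903

1.749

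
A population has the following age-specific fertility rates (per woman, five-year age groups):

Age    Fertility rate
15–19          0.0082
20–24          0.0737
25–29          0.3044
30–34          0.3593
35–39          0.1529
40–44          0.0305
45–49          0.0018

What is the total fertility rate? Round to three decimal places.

4.654

Sum of ASFRs = 0.0082 + 0.0737 + 0.3044 + 0.3593 + 0.1529 + 0.0305 + 0.0018 = 0.9308
TFR = 5 × 0.9308 = 4.654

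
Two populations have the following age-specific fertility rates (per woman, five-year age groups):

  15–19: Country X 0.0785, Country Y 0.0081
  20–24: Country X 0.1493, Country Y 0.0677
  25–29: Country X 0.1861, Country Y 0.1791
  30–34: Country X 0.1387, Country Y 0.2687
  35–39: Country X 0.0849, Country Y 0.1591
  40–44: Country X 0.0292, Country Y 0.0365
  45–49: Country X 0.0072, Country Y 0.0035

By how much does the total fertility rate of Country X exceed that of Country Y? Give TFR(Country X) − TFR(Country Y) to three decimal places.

Country X:
  Sum of ASFRs = 0.0785 + 0.1493 + 0.1861 + 0.1387 + 0.0849 + 0.0292 + 0.0072 = 0.6739
  TFR = 5 × 0.6739 = 3.3695
Country Y:
  Sum of ASFRs = 0.0081 + 0.0677 + 0.1791 + 0.2687 + 0.1591 + 0.0365 + 0.0035 = 0.7227
  TFR = 5 × 0.7227 = 3.6135
Difference = 3.3695 − 3.6135 = -0.244

-0.244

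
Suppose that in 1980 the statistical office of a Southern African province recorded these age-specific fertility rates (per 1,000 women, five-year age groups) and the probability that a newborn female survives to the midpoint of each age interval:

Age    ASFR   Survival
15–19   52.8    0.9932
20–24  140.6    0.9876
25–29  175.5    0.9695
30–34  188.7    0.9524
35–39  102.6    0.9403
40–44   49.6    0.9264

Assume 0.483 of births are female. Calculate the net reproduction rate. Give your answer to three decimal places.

1.651

Proportion female at birth = 0.483.
Weighting each age-specific rate by interval width and survival:
  15–19: 5 × 52.8/1000 × 0.9932 = 0.26220
  20–24: 5 × 140.6/1000 × 0.9876 = 0.69428
  25–29: 5 × 175.5/1000 × 0.9695 = 0.85074
  30–34: 5 × 188.7/1000 × 0.9524 = 0.89859
  35–39: 5 × 102.6/1000 × 0.9403 = 0.48237
  40–44: 5 × 49.6/1000 × 0.9264 = 0.22975
Sum = 3.41793
NRR = 0.483 × 3.41793 = 1.65086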